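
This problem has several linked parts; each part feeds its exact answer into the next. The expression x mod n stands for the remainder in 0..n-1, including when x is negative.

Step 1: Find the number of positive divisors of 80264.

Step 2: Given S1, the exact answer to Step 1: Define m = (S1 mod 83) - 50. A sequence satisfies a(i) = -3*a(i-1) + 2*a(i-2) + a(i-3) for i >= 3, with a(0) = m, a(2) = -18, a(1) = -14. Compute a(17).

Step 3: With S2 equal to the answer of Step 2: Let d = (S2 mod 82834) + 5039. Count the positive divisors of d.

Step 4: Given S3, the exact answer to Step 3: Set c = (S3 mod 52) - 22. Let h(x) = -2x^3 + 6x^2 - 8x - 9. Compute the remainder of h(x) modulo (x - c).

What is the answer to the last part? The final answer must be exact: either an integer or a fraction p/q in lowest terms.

18551

Step 1: 80264 = 2^3 * 79 * 127; number of divisors = (3+1) * (1+1) * (1+1) = 16; answer 16
Step 2: S1 = 16; m = -34; a(3) = -3*(-18) + 2*(-14) + 1*(-34) = -8; iterating: a(3)=-8, a(4)=-26, a(5)=44, a(6)=-192, a(7)=638, a(8)=-2254, a(9)=7846, a(10)=-27408, a(11)=95662, a(12)=-333956, a(13)=1165784, a(14)=-4069602, a(15)=14206418, a(16)=-49592674, a(17)=173121256; answer 173121256
Step 3: S2 = 173121256; d = 86069; 86069 is prime, so its only divisors are 1 and 86069; count = 2; answer 2
Step 4: S3 = 2; c = -20; remainder = value at the root: -2*(-20)^3 + 6*(-20)^2 - 8*(-20)^1 - 9 = (16000) + (2400) + (160) + (-9) = 18551; answer 18551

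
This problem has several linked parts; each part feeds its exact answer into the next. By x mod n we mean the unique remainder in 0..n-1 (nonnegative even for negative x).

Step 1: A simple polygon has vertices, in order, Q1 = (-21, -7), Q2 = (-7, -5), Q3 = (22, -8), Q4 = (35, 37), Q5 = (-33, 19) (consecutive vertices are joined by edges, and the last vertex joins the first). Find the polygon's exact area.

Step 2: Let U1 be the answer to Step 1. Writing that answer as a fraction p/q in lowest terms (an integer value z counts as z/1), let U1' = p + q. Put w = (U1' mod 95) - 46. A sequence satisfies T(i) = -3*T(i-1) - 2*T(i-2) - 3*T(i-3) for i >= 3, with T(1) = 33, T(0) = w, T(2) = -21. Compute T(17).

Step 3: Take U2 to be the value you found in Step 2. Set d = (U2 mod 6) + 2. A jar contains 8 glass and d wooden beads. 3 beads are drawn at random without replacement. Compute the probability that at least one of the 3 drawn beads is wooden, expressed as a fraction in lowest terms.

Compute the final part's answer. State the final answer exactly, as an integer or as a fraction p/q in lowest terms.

Step 1: cross terms: (-21*-5 - -7*-7)=56, (-7*-8 - 22*-5)=166, (22*37 - 35*-8)=1094, (35*19 - -33*37)=1886, (-33*-7 - -21*19)=630; twice the area = |3832| = 3832; area = 1916; answer 1916
Step 2: U1 = 1916; threaded value p + q = 1917; w = -29; T(3) = -3*(-21) - 2*(33) - 3*(-29) = 84; iterating: T(3)=84, T(4)=-309, T(5)=822, T(6)=-2100, T(7)=5583, T(8)=-15015, T(9)=40179, T(10)=-107256, T(11)=286455, T(12)=-765390, T(13)=2045028, T(14)=-5463669, T(15)=14597121, T(16)=-38999109, T(17)=104194092; answer 104194092
Step 3: U2 = 104194092; d = 2; total draws C(10,3) = 120; complement C(8,3) = 56; favorable 120 - 56 = 64; P = 8/15; answer 8/15

8/15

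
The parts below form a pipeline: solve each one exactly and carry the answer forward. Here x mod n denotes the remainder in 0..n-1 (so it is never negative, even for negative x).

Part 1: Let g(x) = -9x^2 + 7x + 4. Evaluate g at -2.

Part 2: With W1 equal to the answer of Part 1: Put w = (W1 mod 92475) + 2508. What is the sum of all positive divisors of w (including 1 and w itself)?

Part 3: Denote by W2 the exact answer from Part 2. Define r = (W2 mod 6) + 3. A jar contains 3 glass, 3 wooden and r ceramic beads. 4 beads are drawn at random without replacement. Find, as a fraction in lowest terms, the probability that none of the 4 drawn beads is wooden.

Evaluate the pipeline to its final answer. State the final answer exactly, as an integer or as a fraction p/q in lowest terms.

Part 1: -9*(-2)^2 + 7*(-2)^1 + 4 = (-36) + (-14) + (4) = -46; answer -46
Part 2: W1 = -46; w = 94937; 94937 = 139 * 683; sigma = (1 + 139) * (1 + 683) = 140 * 684 = 95760; answer 95760
Part 3: W2 = 95760; r = 3; total draws C(9,4) = 126; favorable C(6,4) = 15; P = 5/42; answer 5/42

5/42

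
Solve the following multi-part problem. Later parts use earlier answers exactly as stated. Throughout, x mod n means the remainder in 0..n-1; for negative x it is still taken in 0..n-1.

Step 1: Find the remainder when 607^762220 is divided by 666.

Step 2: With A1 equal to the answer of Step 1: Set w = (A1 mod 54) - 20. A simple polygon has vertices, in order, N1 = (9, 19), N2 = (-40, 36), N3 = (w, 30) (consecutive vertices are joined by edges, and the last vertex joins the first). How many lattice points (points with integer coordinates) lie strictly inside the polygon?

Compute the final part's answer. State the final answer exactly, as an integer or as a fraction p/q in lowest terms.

285

Step 1: squarings mod 666: 607^1=607, 607^2=151, 607^4=157, 607^8=7, 607^16=49, 607^32=403, 607^64=571, 607^128=367, 607^256=157, 607^512=7, 607^1024=49, 607^2048=403, 607^4096=571, 607^8192=367, 607^16384=157, 607^32768=7, 607^65536=49, 607^131072=403, 607^262144=571, 607^524288=367; 607^762220 = 607^4 * 607^8 * 607^32 * 607^64 * 607^256 * 607^8192 * 607^32768 * 607^65536 * 607^131072 * 607^524288 = 571 (mod 666); answer 571
Step 2: A1 = 571; w = 11; cross terms: (9*36 - -40*19)=1084, (-40*30 - 11*36)=-1596, (11*19 - 9*30)=-61; twice the area = |-573| = 573; area = 573/2; boundary points = 1 + 3 + 1 = 5; strictly interior points = area - boundary/2 + 1 = 285; answer 285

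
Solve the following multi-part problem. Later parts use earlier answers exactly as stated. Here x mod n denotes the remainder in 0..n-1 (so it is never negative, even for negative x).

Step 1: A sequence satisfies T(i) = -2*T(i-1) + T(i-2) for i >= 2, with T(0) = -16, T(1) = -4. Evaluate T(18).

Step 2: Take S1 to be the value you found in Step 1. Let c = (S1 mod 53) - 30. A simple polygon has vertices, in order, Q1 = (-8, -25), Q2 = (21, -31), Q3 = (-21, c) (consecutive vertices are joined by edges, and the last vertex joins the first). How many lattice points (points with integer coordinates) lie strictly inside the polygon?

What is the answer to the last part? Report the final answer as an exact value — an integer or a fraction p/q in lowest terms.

497

Step 1: T(2) = -2*(-4) + 1*(-16) = -8; iterating: T(2)=-8, T(3)=12, T(4)=-32, T(5)=76, T(6)=-184, T(7)=444, T(8)=-1072, T(9)=2588, T(10)=-6248, T(11)=15084, T(12)=-36416, T(13)=87916, T(14)=-212248, T(15)=512412, T(16)=-1237072, T(17)=2986556, T(18)=-7210184; answer -7210184
Step 2: S1 = -7210184; c = 12; cross terms: (-8*-31 - 21*-25)=773, (21*12 - -21*-31)=-399, (-21*-25 - -8*12)=621; twice the area = |995| = 995; area = 995/2; boundary points = 1 + 1 + 1 = 3; strictly interior points = area - boundary/2 + 1 = 497; answer 497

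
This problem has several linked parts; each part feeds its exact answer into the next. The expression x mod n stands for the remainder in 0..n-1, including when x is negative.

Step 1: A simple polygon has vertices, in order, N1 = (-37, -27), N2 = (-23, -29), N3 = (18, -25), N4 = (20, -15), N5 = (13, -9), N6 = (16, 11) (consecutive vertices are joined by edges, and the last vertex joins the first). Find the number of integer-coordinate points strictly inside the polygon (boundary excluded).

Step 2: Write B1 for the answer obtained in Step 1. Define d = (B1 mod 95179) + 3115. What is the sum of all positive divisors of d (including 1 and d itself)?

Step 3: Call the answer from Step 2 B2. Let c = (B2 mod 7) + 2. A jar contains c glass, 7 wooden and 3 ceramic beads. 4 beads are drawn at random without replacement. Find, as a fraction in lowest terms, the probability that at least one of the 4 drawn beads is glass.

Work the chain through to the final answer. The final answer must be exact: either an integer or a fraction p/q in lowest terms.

19/33

Step 1: cross terms: (-37*-29 - -23*-27)=452, (-23*-25 - 18*-29)=1097, (18*-15 - 20*-25)=230, (20*-9 - 13*-15)=15, (13*11 - 16*-9)=287, (16*-27 - -37*11)=-25; twice the area = |2056| = 2056; area = 1028; boundary points = 2 + 1 + 2 + 1 + 1 + 1 = 8; strictly interior points = area - boundary/2 + 1 = 1025; answer 1025
Step 2: B1 = 1025; d = 4140; 4140 = 2^2 * 3^2 * 5 * 23; sigma = (1 + 2 + 4) * (1 + 3 + 9) * (1 + 5) * (1 + 23) = 7 * 13 * 6 * 24 = 13104; answer 13104
Step 3: B2 = 13104; c = 2; total draws C(12,4) = 495; complement C(10,4) = 210; favorable 495 - 210 = 285; P = 19/33; answer 19/33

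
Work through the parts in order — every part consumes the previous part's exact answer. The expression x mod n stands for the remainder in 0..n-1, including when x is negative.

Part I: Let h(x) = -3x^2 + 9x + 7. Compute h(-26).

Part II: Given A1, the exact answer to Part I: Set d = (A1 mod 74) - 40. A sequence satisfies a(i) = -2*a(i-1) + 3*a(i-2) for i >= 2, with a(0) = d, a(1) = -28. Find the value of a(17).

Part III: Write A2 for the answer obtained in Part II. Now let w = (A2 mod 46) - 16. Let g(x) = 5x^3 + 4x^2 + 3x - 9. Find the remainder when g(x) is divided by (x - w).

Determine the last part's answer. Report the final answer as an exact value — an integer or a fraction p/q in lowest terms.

9243

Part I: -3*(-26)^2 + 9*(-26)^1 + 7 = (-2028) + (-234) + (7) = -2255; answer -2255
Part II: A1 = -2255; d = -1; a(2) = -2*(-28) + 3*(-1) = 53; iterating: a(2)=53, a(3)=-190, a(4)=539, a(5)=-1648, a(6)=4913, a(7)=-14770, a(8)=44279, a(9)=-132868, a(10)=398573, a(11)=-1195750, a(12)=3587219, a(13)=-10761688, a(14)=32285033, a(15)=-96855130, a(16)=290565359, a(17)=-871696108; answer -871696108
Part III: A2 = -871696108; w = 12; remainder = value at the root: 5*(12)^3 + 4*(12)^2 + 3*(12)^1 - 9 = (8640) + (576) + (36) + (-9) = 9243; answer 9243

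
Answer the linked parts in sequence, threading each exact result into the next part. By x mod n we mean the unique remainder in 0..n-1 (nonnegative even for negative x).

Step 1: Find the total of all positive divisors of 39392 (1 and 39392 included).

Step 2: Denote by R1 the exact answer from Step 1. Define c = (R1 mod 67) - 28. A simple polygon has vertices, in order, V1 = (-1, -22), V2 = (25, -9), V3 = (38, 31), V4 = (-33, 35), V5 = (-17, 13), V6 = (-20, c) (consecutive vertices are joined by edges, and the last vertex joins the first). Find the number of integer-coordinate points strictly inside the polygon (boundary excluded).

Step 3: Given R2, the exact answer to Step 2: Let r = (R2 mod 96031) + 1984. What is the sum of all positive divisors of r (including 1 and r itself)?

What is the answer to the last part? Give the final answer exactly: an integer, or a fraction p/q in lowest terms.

6384

Step 1: 39392 = 2^5 * 1231; sigma = (1 + 2 + 4 + 8 + 16 + 32) * (1 + 1231) = 63 * 1232 = 77616; answer 77616
Step 2: R1 = 77616; c = 2; cross terms: (-1*-9 - 25*-22)=559, (25*31 - 38*-9)=1117, (38*35 - -33*31)=2353, (-33*13 - -17*35)=166, (-17*2 - -20*13)=226, (-20*-22 - -1*2)=442; twice the area = |4863| = 4863; area = 4863/2; boundary points = 13 + 1 + 1 + 2 + 1 + 1 = 19; strictly interior points = area - boundary/2 + 1 = 2423; answer 2423
Step 3: R2 = 2423; r = 4407; 4407 = 3 * 13 * 113; sigma = (1 + 3) * (1 + 13) * (1 + 113) = 4 * 14 * 114 = 6384; answer 6384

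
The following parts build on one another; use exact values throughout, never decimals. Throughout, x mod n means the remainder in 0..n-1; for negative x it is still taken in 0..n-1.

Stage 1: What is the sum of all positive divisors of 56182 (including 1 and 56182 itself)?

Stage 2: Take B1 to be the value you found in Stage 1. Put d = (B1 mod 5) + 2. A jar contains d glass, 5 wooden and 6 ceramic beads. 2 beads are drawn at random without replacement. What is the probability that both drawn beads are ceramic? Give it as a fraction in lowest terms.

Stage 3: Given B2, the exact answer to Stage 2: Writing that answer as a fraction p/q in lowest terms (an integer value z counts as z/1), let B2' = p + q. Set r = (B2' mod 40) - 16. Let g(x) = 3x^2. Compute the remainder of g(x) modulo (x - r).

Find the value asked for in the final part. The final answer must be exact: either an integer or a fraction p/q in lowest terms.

300

Stage 1: 56182 = 2 * 7 * 4013; sigma = (1 + 2) * (1 + 7) * (1 + 4013) = 3 * 8 * 4014 = 96336; answer 96336
Stage 2: B1 = 96336; d = 3; total draws C(14,2) = 91; favorable C(6,2) = 15; P = 15/91; answer 15/91
Stage 3: B2 = 15/91; threaded value p + q = 106; r = 10; remainder = value at the root: 3*(10)^2 = (300) = 300; answer 300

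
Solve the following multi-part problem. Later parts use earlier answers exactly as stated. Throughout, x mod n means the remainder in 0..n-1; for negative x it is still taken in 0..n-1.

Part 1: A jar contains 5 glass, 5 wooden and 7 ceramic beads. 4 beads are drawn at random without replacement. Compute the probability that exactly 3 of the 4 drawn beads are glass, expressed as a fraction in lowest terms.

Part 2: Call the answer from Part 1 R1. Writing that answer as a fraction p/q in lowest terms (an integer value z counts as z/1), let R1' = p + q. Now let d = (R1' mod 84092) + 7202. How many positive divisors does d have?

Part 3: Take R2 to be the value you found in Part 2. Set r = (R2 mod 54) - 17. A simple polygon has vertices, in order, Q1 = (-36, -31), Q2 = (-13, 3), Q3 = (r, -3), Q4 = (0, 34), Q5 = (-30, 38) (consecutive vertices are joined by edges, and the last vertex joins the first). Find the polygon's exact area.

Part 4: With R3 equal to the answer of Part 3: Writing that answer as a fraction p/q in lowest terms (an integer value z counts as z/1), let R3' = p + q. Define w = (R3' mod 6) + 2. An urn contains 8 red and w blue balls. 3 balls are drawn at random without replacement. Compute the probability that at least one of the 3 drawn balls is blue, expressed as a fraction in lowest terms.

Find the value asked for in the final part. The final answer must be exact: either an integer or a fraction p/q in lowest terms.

115/143

Part 1: total draws C(17,4) = 2380; favorable C(5,3)*C(12,1) = 120; P = 6/119; answer 6/119
Part 2: R1 = 6/119; threaded value p + q = 125; d = 7327; 7327 = 17 * 431; number of divisors = (1+1) * (1+1) = 4; answer 4
Part 3: R2 = 4; r = -13; cross terms: (-36*3 - -13*-31)=-511, (-13*-3 - -13*3)=78, (-13*34 - 0*-3)=-442, (0*38 - -30*34)=1020, (-30*-31 - -36*38)=2298; twice the area = |2443| = 2443; area = 2443/2; answer 2443/2
Part 4: R3 = 2443/2; threaded value p + q = 2445; w = 5; total draws C(13,3) = 286; complement C(8,3) = 56; favorable 286 - 56 = 230; P = 115/143; answer 115/143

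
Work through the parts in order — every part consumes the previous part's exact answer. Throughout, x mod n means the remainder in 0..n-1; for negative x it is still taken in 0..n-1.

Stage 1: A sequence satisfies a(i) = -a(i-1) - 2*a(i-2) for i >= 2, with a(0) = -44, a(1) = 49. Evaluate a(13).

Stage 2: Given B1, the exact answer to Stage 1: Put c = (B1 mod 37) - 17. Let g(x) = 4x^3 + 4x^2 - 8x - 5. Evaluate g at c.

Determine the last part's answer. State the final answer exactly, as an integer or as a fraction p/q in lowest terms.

1507

Stage 1: a(2) = -1*(49) - 2*(-44) = 39; iterating: a(2)=39, a(3)=-137, a(4)=59, a(5)=215, a(6)=-333, a(7)=-97, a(8)=763, a(9)=-569, a(10)=-957, a(11)=2095, a(12)=-181, a(13)=-4009; answer -4009
Stage 2: B1 = -4009; c = 7; 4*(7)^3 + 4*(7)^2 - 8*(7)^1 - 5 = (1372) + (196) + (-56) + (-5) = 1507; answer 1507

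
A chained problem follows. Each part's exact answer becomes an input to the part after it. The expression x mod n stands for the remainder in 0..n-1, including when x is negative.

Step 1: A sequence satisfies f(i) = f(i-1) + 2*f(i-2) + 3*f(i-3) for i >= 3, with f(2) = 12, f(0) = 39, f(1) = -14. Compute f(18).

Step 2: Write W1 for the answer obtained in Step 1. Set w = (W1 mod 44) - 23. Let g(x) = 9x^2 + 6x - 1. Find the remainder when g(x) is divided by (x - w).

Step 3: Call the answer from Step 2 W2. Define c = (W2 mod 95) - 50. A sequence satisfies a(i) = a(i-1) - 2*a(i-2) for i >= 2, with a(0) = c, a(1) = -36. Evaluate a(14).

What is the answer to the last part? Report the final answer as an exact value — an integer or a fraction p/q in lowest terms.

3342

Step 1: f(3) = 1*(12) + 2*(-14) + 3*(39) = 101; iterating: f(3)=101, f(4)=83, f(5)=321, f(6)=790, f(7)=1681, f(8)=4224, f(9)=9956, f(10)=23447, f(11)=56031, f(12)=132793, f(13)=315196, f(14)=748875, f(15)=1777646, f(16)=4220984, f(17)=10022901, f(18)=23797807; answer 23797807
Step 2: W1 = 23797807; w = -12; remainder = value at the root: 9*(-12)^2 + 6*(-12)^1 - 1 = (1296) + (-72) + (-1) = 1223; answer 1223
Step 3: W2 = 1223; c = 33; a(2) = 1*(-36) - 2*(33) = -102; iterating: a(2)=-102, a(3)=-30, a(4)=174, a(5)=234, a(6)=-114, a(7)=-582, a(8)=-354, a(9)=810, a(10)=1518, a(11)=-102, a(12)=-3138, a(13)=-2934, a(14)=3342; answer 3342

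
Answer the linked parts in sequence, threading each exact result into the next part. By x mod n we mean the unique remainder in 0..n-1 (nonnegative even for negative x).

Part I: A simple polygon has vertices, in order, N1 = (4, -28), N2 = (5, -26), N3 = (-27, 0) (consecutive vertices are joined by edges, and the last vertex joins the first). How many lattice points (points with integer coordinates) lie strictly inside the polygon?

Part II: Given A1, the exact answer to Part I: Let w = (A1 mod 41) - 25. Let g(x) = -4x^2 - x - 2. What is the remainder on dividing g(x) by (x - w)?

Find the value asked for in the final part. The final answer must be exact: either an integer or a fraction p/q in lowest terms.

-1916

Part I: cross terms: (4*-26 - 5*-28)=36, (5*0 - -27*-26)=-702, (-27*-28 - 4*0)=756; twice the area = |90| = 90; area = 45; boundary points = 1 + 2 + 1 = 4; strictly interior points = area - boundary/2 + 1 = 44; answer 44
Part II: A1 = 44; w = -22; remainder = value at the root: -4*(-22)^2 - 1*(-22)^1 - 2 = (-1936) + (22) + (-2) = -1916; answer -1916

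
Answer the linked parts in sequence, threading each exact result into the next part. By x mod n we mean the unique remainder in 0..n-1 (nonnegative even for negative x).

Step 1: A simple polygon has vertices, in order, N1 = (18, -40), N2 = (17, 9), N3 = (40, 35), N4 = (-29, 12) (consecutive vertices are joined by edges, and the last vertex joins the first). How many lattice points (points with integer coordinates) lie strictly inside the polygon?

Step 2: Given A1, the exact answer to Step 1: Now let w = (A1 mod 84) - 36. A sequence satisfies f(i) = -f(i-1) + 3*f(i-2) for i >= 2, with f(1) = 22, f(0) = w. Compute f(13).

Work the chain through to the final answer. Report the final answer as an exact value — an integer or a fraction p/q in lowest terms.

-241802

Step 1: cross terms: (18*9 - 17*-40)=842, (17*35 - 40*9)=235, (40*12 - -29*35)=1495, (-29*-40 - 18*12)=944; twice the area = |3516| = 3516; area = 1758; boundary points = 1 + 1 + 23 + 1 = 26; strictly interior points = area - boundary/2 + 1 = 1746; answer 1746
Step 2: A1 = 1746; w = 30; f(2) = -1*(22) + 3*(30) = 68; iterating: f(2)=68, f(3)=-2, f(4)=206, f(5)=-212, f(6)=830, f(7)=-1466, f(8)=3956, f(9)=-8354, f(10)=20222, f(11)=-45284, f(12)=105950, f(13)=-241802; answer -241802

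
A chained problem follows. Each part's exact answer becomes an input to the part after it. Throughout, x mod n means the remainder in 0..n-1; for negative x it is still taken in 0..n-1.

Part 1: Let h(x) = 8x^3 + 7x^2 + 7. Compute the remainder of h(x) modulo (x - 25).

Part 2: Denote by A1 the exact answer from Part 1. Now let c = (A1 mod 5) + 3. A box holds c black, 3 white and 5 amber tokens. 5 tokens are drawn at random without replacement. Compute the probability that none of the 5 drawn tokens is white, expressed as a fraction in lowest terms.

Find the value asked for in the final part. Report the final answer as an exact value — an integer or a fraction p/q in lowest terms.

28/143

Part 1: remainder = value at the root: 8*(25)^3 + 7*(25)^2 + 7 = (125000) + (4375) + (7) = 129382; answer 129382
Part 2: A1 = 129382; c = 5; total draws C(13,5) = 1287; favorable C(10,5) = 252; P = 28/143; answer 28/143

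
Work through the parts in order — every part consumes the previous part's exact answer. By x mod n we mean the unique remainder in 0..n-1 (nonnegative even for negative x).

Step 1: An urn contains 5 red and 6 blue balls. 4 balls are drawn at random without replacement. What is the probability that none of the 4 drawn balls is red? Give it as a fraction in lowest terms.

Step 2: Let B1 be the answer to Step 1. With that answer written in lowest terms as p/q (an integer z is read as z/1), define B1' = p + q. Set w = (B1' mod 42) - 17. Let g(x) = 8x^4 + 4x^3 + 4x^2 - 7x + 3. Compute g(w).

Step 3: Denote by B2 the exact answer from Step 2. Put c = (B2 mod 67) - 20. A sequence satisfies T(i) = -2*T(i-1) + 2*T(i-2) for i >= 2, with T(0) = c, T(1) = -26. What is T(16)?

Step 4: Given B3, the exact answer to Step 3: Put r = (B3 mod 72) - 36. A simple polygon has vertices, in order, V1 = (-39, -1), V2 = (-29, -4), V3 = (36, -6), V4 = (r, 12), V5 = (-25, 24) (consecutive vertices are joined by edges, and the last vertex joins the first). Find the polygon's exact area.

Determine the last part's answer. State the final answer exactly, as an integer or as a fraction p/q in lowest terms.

Step 1: total draws C(11,4) = 330; favorable C(6,4) = 15; P = 1/22; answer 1/22
Step 2: B1 = 1/22; threaded value p + q = 23; w = 6; 8*(6)^4 + 4*(6)^3 + 4*(6)^2 - 7*(6)^1 + 3 = (10368) + (864) + (144) + (-42) + (3) = 11337; answer 11337
Step 3: B2 = 11337; c = -6; T(2) = -2*(-26) + 2*(-6) = 40; iterating: T(2)=40, T(3)=-132, T(4)=344, T(5)=-952, T(6)=2592, T(7)=-7088, T(8)=19360, T(9)=-52896, T(10)=144512, T(11)=-394816, T(12)=1078656, T(13)=-2946944, T(14)=8051200, T(15)=-21996288, T(16)=60094976; answer 60094976
Step 4: B3 = 60094976; r = -4; cross terms: (-39*-4 - -29*-1)=127, (-29*-6 - 36*-4)=318, (36*12 - -4*-6)=408, (-4*24 - -25*12)=204, (-25*-1 - -39*24)=961; twice the area = |2018| = 2018; area = 1009; answer 1009

1009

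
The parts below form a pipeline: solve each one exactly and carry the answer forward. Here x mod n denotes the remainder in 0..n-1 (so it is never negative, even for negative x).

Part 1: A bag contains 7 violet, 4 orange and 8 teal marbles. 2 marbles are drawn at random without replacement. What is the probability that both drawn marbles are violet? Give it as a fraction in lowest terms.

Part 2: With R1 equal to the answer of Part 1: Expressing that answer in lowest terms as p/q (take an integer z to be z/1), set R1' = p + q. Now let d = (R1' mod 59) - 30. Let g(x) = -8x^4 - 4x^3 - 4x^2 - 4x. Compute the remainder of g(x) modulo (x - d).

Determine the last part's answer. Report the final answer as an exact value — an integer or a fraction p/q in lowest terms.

Part 1: total draws C(19,2) = 171; favorable C(7,2) = 21; P = 7/57; answer 7/57
Part 2: R1 = 7/57; threaded value p + q = 64; d = -25; remainder = value at the root: -8*(-25)^4 - 4*(-25)^3 - 4*(-25)^2 - 4*(-25)^1 = (-3125000) + (62500) + (-2500) + (100) = -3064900; answer -3064900

-3064900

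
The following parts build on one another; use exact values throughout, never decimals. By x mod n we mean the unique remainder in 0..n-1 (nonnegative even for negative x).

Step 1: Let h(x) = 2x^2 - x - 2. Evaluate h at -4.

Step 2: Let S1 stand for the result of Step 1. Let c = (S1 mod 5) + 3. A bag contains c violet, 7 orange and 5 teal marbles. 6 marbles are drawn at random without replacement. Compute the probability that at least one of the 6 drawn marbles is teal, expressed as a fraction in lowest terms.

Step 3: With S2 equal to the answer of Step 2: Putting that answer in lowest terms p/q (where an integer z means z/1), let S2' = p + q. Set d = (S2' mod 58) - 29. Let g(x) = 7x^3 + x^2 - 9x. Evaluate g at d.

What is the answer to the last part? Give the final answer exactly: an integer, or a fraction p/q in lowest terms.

Step 1: 2*(-4)^2 - 1*(-4)^1 - 2 = (32) + (4) + (-2) = 34; answer 34
Step 2: S1 = 34; c = 7; total draws C(19,6) = 27132; complement C(14,6) = 3003; favorable 27132 - 3003 = 24129; P = 1149/1292; answer 1149/1292
Step 3: S2 = 1149/1292; threaded value p + q = 2441; d = -24; 7*(-24)^3 + 1*(-24)^2 - 9*(-24)^1 = (-96768) + (576) + (216) = -95976; answer -95976

-95976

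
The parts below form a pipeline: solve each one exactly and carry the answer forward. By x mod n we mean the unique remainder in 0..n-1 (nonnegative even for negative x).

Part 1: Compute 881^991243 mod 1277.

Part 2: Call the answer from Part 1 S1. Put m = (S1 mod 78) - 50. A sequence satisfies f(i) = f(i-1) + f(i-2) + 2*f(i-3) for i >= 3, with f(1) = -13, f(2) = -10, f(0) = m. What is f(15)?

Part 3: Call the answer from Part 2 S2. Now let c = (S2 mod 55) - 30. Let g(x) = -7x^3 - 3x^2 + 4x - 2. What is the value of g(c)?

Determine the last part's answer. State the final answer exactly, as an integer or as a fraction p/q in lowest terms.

-2

Part 1: squarings mod 1277: 881^1=881, 881^2=1022, 881^4=1175, 881^8=188, 881^16=865, 881^32=1180, 881^64=470, 881^128=1256, 881^256=441, 881^512=377, 881^1024=382, 881^2048=346, 881^4096=955, 881^8192=247, 881^16384=990, 881^32768=641, 881^65536=964, 881^131072=917, 881^262144=623, 881^524288=1198; 881^991243 = 881^1 * 881^2 * 881^8 * 881^8192 * 881^65536 * 881^131072 * 881^262144 * 881^524288 = 144 (mod 1277); answer 144
Part 2: S1 = 144; m = 16; f(3) = 1*(-10) + 1*(-13) + 2*(16) = 9; iterating: f(3)=9, f(4)=-27, f(5)=-38, f(6)=-47, f(7)=-139, f(8)=-262, f(9)=-495, f(10)=-1035, f(11)=-2054, f(12)=-4079, f(13)=-8203, f(14)=-16390, f(15)=-32751; answer -32751
Part 3: S2 = -32751; c = -1; -7*(-1)^3 - 3*(-1)^2 + 4*(-1)^1 - 2 = (7) + (-3) + (-4) + (-2) = -2; answer -2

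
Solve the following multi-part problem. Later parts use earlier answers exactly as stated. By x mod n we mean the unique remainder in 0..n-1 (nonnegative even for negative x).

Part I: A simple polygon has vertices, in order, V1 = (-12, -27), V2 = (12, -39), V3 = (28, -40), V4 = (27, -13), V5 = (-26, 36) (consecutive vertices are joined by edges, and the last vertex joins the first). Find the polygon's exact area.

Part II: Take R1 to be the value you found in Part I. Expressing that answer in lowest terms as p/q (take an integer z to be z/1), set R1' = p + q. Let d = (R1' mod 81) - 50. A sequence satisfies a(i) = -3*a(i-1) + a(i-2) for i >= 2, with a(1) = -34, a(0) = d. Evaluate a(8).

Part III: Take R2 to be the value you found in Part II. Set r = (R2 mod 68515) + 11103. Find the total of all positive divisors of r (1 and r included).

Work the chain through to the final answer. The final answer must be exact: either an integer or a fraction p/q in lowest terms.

22176

Part I: cross terms: (-12*-39 - 12*-27)=792, (12*-40 - 28*-39)=612, (28*-13 - 27*-40)=716, (27*36 - -26*-13)=634, (-26*-27 - -12*36)=1134; twice the area = |3888| = 3888; area = 1944; answer 1944
Part II: R1 = 1944; threaded value p + q = 1945; d = -49; a(2) = -3*(-34) + 1*(-49) = 53; iterating: a(2)=53, a(3)=-193, a(4)=632, a(5)=-2089, a(6)=6899, a(7)=-22786, a(8)=75257; answer 75257
Part III: R2 = 75257; r = 17845; 17845 = 5 * 43 * 83; sigma = (1 + 5) * (1 + 43) * (1 + 83) = 6 * 44 * 84 = 22176; answer 22176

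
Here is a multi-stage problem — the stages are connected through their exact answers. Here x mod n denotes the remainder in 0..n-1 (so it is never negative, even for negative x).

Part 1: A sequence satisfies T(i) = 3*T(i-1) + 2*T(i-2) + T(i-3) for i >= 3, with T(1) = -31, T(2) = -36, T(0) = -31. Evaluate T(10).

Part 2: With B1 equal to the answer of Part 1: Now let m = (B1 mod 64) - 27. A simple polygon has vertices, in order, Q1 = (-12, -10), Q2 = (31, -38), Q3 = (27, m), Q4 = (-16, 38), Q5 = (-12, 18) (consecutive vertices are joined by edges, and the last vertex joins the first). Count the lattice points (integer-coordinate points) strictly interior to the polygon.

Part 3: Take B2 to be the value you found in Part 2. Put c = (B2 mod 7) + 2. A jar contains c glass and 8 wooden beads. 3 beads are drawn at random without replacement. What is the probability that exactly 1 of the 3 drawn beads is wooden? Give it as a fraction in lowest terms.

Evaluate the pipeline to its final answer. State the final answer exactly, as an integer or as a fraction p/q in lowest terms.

Part 1: T(3) = 3*(-36) + 2*(-31) + 1*(-31) = -201; iterating: T(3)=-201, T(4)=-706, T(5)=-2556, T(6)=-9281, T(7)=-33661, T(8)=-122101, T(9)=-442906, T(10)=-1606581; answer -1606581
Part 2: B1 = -1606581; m = -16; cross terms: (-12*-38 - 31*-10)=766, (31*-16 - 27*-38)=530, (27*38 - -16*-16)=770, (-16*18 - -12*38)=168, (-12*-10 - -12*18)=336; twice the area = |2570| = 2570; area = 1285; boundary points = 1 + 2 + 1 + 4 + 28 = 36; strictly interior points = area - boundary/2 + 1 = 1268; answer 1268
Part 3: B2 = 1268; c = 3; total draws C(11,3) = 165; favorable C(8,1)*C(3,2) = 24; P = 8/55; answer 8/55

8/55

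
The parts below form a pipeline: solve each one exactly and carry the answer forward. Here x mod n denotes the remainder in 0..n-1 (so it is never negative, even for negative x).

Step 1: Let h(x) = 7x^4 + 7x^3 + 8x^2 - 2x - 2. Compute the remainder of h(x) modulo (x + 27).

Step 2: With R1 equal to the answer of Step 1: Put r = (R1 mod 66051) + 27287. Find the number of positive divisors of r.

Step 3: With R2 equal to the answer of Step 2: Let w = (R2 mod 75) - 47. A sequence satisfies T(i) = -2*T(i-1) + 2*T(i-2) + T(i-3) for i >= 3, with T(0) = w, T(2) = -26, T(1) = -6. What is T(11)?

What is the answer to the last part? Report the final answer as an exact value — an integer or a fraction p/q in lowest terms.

Step 1: remainder = value at the root: 7*(-27)^4 + 7*(-27)^3 + 8*(-27)^2 - 2*(-27)^1 - 2 = (3720087) + (-137781) + (5832) + (54) + (-2) = 3588190; answer 3588190
Step 2: R1 = 3588190; r = 48723; 48723 = 3 * 109 * 149; number of divisors = (1+1) * (1+1) * (1+1) = 8; answer 8
Step 3: R2 = 8; w = -39; T(3) = -2*(-26) + 2*(-6) + 1*(-39) = 1; iterating: T(3)=1, T(4)=-60, T(5)=96, T(6)=-311, T(7)=754, T(8)=-2034, T(9)=5265, T(10)=-13844, T(11)=36184; answer 36184

36184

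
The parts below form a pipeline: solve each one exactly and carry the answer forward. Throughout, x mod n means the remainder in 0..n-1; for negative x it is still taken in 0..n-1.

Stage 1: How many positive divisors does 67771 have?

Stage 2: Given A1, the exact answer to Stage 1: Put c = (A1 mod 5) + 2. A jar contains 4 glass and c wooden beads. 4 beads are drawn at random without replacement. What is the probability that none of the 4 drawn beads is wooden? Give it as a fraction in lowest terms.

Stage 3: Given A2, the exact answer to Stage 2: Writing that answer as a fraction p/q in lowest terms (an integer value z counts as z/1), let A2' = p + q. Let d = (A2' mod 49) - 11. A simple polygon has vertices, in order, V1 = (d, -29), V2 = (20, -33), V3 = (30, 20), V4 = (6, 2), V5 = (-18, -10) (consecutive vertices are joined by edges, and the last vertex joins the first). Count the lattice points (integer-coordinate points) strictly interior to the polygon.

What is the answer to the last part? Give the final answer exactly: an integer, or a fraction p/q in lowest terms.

987

Stage 1: 67771 = 11 * 61 * 101; number of divisors = (1+1) * (1+1) * (1+1) = 8; answer 8
Stage 2: A1 = 8; c = 5; total draws C(9,4) = 126; favorable C(4,4) = 1; P = 1/126; answer 1/126
Stage 3: A2 = 1/126; threaded value p + q = 127; d = 18; cross terms: (18*-33 - 20*-29)=-14, (20*20 - 30*-33)=1390, (30*2 - 6*20)=-60, (6*-10 - -18*2)=-24, (-18*-29 - 18*-10)=702; twice the area = |1994| = 1994; area = 997; boundary points = 2 + 1 + 6 + 12 + 1 = 22; strictly interior points = area - boundary/2 + 1 = 987; answer 987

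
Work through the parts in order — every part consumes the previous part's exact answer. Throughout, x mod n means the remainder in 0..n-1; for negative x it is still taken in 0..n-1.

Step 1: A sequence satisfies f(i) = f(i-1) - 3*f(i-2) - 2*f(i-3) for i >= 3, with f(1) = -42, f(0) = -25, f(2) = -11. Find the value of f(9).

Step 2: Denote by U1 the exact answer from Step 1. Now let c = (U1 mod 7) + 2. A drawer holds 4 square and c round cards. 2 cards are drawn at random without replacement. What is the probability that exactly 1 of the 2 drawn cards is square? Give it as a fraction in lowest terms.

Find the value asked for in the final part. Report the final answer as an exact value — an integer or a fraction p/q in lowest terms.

8/15

Step 1: f(3) = 1*(-11) - 3*(-42) - 2*(-25) = 165; iterating: f(3)=165, f(4)=282, f(5)=-191, f(6)=-1367, f(7)=-1358, f(8)=3125, f(9)=9933; answer 9933
Step 2: U1 = 9933; c = 2; total draws C(6,2) = 15; favorable C(4,1)*C(2,1) = 8; P = 8/15; answer 8/15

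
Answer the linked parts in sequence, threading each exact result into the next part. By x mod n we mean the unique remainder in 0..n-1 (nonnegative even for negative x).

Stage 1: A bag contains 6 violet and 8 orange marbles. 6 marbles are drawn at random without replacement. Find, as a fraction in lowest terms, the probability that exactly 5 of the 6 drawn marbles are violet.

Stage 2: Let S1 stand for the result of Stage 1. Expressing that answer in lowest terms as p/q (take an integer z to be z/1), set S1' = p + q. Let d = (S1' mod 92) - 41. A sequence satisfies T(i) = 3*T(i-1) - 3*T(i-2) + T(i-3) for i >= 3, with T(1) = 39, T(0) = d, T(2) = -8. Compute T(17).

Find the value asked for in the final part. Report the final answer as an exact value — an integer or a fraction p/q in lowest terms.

Stage 1: total draws C(14,6) = 3003; favorable C(6,5)*C(8,1) = 48; P = 16/1001; answer 16/1001
Stage 2: S1 = 16/1001; threaded value p + q = 1017; d = -36; T(3) = 3*(-8) - 3*(39) + 1*(-36) = -177; iterating: T(3)=-177, T(4)=-468, T(5)=-881, T(6)=-1416, T(7)=-2073, T(8)=-2852, T(9)=-3753, T(10)=-4776, T(11)=-5921, T(12)=-7188, T(13)=-8577, T(14)=-10088, T(15)=-11721, T(16)=-13476, T(17)=-15353; answer -15353

-15353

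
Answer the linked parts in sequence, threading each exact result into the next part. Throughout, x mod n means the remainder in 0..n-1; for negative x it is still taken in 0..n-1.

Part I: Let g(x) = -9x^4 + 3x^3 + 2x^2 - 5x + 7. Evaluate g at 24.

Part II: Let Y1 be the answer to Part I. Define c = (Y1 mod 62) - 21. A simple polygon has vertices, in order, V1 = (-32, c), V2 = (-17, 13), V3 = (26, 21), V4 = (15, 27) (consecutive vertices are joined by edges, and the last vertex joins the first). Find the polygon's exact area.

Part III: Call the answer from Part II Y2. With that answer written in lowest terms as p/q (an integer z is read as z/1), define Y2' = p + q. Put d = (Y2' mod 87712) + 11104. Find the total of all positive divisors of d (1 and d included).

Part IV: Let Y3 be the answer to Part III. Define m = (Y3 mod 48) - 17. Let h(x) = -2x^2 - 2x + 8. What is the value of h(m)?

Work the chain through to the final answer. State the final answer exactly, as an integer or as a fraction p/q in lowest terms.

Part I: -9*(24)^4 + 3*(24)^3 + 2*(24)^2 - 5*(24)^1 + 7 = (-2985984) + (41472) + (1152) + (-120) + (7) = -2943473; answer -2943473
Part II: Y1 = -2943473; c = 18; cross terms: (-32*13 - -17*18)=-110, (-17*21 - 26*13)=-695, (26*27 - 15*21)=387, (15*18 - -32*27)=1134; twice the area = |716| = 716; area = 358; answer 358
Part III: Y2 = 358; threaded value p + q = 359; d = 11463; 11463 = 3 * 3821; sigma = (1 + 3) * (1 + 3821) = 4 * 3822 = 15288; answer 15288
Part IV: Y3 = 15288; m = 7; -2*(7)^2 - 2*(7)^1 + 8 = (-98) + (-14) + (8) = -104; answer -104

-104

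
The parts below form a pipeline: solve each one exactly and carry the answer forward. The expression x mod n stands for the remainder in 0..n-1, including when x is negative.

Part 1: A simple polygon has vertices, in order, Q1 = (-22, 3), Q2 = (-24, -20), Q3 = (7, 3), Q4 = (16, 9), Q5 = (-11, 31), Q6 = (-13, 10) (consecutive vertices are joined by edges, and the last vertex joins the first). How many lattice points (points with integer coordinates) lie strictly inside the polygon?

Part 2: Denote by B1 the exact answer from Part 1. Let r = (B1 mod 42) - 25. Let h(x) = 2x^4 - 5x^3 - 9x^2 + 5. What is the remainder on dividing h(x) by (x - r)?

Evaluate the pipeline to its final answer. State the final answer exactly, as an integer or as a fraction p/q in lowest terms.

Part 1: cross terms: (-22*-20 - -24*3)=512, (-24*3 - 7*-20)=68, (7*9 - 16*3)=15, (16*31 - -11*9)=595, (-11*10 - -13*31)=293, (-13*3 - -22*10)=181; twice the area = |1664| = 1664; area = 832; boundary points = 1 + 1 + 3 + 1 + 1 + 1 = 8; strictly interior points = area - boundary/2 + 1 = 829; answer 829
Part 2: B1 = 829; r = 6; remainder = value at the root: 2*(6)^4 - 5*(6)^3 - 9*(6)^2 + 5 = (2592) + (-1080) + (-324) + (5) = 1193; answer 1193

1193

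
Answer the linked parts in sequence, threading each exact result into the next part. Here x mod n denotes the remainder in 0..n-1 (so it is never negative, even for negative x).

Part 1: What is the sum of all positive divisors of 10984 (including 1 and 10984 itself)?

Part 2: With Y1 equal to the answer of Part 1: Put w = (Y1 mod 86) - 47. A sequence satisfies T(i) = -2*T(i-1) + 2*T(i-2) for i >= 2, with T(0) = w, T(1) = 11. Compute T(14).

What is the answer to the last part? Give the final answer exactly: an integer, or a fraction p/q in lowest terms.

Part 1: 10984 = 2^3 * 1373; sigma = (1 + 2 + 4 + 8) * (1 + 1373) = 15 * 1374 = 20610; answer 20610
Part 2: Y1 = 20610; w = 9; T(2) = -2*(11) + 2*(9) = -4; iterating: T(2)=-4, T(3)=30, T(4)=-68, T(5)=196, T(6)=-528, T(7)=1448, T(8)=-3952, T(9)=10800, T(10)=-29504, T(11)=80608, T(12)=-220224, T(13)=601664, T(14)=-1643776; answer -1643776

-1643776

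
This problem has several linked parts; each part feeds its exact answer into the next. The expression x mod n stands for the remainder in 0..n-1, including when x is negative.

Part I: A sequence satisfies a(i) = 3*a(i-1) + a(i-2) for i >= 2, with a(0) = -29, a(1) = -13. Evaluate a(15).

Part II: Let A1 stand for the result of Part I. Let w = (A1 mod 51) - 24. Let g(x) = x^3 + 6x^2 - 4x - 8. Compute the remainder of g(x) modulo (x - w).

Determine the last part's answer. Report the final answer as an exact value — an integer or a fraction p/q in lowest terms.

1

Part I: a(2) = 3*(-13) + 1*(-29) = -68; iterating: a(2)=-68, a(3)=-217, a(4)=-719, a(5)=-2374, a(6)=-7841, a(7)=-25897, a(8)=-85532, a(9)=-282493, a(10)=-933011, a(11)=-3081526, a(12)=-10177589, a(13)=-33614293, a(14)=-111020468, a(15)=-366675697; answer -366675697
Part II: A1 = -366675697; w = -1; remainder = value at the root: 1*(-1)^3 + 6*(-1)^2 - 4*(-1)^1 - 8 = (-1) + (6) + (4) + (-8) = 1; answer 1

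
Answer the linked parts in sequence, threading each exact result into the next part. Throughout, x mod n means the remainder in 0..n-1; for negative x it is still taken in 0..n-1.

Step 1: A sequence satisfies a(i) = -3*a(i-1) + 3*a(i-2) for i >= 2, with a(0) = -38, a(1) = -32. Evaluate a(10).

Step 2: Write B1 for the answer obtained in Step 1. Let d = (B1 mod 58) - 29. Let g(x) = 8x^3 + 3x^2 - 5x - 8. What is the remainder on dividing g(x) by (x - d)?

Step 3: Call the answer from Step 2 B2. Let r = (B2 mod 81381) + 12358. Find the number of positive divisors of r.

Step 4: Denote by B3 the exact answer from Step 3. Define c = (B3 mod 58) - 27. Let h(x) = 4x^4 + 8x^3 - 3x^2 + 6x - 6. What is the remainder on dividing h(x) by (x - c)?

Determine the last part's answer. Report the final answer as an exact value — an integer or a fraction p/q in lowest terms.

Step 1: a(2) = -3*(-32) + 3*(-38) = -18; iterating: a(2)=-18, a(3)=-42, a(4)=72, a(5)=-342, a(6)=1242, a(7)=-4752, a(8)=17982, a(9)=-68202, a(10)=258552; answer 258552
Step 2: B1 = 258552; d = 17; remainder = value at the root: 8*(17)^3 + 3*(17)^2 - 5*(17)^1 - 8 = (39304) + (867) + (-85) + (-8) = 40078; answer 40078
Step 3: B2 = 40078; r = 52436; 52436 = 2^2 * 13109; number of divisors = (2+1) * (1+1) = 6; answer 6
Step 4: B3 = 6; c = -21; remainder = value at the root: 4*(-21)^4 + 8*(-21)^3 - 3*(-21)^2 + 6*(-21)^1 - 6 = (777924) + (-74088) + (-1323) + (-126) + (-6) = 702381; answer 702381

702381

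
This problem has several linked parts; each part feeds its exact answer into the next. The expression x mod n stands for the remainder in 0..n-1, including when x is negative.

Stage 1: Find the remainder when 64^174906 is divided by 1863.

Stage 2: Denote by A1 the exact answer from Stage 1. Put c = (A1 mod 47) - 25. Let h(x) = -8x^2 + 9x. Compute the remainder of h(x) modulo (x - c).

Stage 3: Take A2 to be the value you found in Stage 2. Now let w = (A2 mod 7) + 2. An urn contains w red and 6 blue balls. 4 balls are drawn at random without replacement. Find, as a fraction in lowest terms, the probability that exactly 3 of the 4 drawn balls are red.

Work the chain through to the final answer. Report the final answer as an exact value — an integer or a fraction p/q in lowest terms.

Stage 1: squarings mod 1863: 64^1=64, 64^2=370, 64^4=901, 64^8=1396, 64^16=118, 64^32=883, 64^64=955, 64^128=1018, 64^256=496, 64^512=100, 64^1024=685, 64^2048=1612, 64^4096=1522, 64^8192=775, 64^16384=739, 64^32768=262, 64^65536=1576, 64^131072=397; 64^174906 = 64^2 * 64^8 * 64^16 * 64^32 * 64^256 * 64^512 * 64^2048 * 64^8192 * 64^32768 * 64^131072 = 1135 (mod 1863); answer 1135
Stage 2: A1 = 1135; c = -18; remainder = value at the root: -8*(-18)^2 + 9*(-18)^1 = (-2592) + (-162) = -2754; answer -2754
Stage 3: A2 = -2754; w = 6; total draws C(12,4) = 495; favorable C(6,3)*C(6,1) = 120; P = 8/33; answer 8/33

8/33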